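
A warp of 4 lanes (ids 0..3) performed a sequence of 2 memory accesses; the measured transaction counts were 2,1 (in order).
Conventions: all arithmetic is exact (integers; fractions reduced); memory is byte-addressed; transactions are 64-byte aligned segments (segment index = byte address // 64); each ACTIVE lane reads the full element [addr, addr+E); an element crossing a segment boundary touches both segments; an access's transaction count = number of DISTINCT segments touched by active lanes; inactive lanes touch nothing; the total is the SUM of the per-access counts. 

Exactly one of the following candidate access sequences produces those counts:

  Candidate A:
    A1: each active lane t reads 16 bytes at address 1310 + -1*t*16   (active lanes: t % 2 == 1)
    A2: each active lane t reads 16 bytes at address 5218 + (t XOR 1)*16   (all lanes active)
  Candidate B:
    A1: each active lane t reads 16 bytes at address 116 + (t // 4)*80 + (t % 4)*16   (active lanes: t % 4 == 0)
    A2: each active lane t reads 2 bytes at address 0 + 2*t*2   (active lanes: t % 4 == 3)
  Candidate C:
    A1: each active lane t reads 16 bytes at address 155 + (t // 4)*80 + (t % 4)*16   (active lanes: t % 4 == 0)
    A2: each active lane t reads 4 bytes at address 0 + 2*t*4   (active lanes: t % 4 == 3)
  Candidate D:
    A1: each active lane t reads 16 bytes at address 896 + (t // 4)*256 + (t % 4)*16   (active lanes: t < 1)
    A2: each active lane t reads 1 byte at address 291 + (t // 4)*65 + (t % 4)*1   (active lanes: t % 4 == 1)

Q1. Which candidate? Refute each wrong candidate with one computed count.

A: A2 gives 2 transactions, not 1
C: A1 gives 1 transaction, not 2
D: A1 gives 1 transaction, not 2
B: all counts match (2,1)

Answer: B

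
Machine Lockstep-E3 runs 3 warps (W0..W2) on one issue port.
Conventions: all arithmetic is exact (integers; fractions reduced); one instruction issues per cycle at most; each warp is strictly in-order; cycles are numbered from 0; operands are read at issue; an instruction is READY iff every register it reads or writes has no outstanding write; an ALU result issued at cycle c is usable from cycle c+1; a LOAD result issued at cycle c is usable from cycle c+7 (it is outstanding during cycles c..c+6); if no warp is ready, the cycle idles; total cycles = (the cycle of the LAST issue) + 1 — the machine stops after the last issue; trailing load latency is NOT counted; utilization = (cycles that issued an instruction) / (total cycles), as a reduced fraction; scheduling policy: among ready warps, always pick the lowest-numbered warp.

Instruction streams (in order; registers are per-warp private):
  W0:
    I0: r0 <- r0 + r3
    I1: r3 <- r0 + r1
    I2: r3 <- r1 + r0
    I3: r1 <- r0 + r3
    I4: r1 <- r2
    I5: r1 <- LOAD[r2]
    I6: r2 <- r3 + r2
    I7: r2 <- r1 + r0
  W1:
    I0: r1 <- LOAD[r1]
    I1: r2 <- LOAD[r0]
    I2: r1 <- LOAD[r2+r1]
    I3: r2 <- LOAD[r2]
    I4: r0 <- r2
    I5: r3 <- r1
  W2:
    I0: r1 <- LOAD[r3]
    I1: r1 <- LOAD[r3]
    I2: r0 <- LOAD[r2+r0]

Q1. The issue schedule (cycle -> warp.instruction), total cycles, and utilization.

cycle 0: W0.I0
cycle 1: W0.I1
cycle 2: W0.I2
cycle 3: W0.I3
cycle 4: W0.I4
cycle 5: W0.I5
cycle 6: W0.I6
cycle 7: W1.I0
cycle 8: W1.I1
cycle 9: W2.I0
cycle 10: idle
cycle 11: idle
cycle 12: W0.I7
cycle 13: idle
cycle 14: idle
cycle 15: W1.I2
cycle 16: W1.I3
cycle 17: W2.I1
cycle 18: W2.I2
cycle 19: idle
cycle 20: idle
cycle 21: idle
cycle 22: idle
cycle 23: W1.I4
cycle 24: W1.I5

Answer: 25 cycles, utilization 17/25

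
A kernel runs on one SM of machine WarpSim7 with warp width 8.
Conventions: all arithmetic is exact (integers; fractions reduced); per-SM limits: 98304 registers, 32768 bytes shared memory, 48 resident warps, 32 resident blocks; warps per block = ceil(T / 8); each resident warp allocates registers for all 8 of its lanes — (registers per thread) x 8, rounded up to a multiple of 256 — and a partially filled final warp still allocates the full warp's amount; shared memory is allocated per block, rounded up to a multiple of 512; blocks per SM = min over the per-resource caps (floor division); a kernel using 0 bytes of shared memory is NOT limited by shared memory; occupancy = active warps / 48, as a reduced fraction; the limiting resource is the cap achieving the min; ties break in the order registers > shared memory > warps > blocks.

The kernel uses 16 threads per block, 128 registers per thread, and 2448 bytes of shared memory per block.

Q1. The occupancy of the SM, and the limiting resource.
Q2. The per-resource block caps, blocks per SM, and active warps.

Answer: occupancy 1/2, limited by shared memory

registers: 48 blocks
shared memory: 12 blocks
warps: 24 blocks
blocks: 32 blocks

Answer: 12 blocks, 24 active warps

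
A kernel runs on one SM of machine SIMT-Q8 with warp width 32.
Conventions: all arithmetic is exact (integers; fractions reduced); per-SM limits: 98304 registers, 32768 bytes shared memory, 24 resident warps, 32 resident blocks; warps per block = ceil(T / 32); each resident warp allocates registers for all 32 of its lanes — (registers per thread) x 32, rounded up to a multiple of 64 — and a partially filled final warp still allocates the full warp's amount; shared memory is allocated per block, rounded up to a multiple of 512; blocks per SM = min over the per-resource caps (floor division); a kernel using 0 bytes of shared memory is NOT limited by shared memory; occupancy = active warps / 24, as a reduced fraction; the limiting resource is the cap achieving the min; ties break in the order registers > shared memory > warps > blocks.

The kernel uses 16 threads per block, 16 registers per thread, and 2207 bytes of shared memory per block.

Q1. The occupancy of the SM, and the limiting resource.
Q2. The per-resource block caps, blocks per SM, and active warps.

Answer: occupancy 1/2, limited by shared memory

registers: 192 blocks
shared memory: 12 blocks
warps: 24 blocks
blocks: 32 blocks

Answer: 12 blocks, 12 active warps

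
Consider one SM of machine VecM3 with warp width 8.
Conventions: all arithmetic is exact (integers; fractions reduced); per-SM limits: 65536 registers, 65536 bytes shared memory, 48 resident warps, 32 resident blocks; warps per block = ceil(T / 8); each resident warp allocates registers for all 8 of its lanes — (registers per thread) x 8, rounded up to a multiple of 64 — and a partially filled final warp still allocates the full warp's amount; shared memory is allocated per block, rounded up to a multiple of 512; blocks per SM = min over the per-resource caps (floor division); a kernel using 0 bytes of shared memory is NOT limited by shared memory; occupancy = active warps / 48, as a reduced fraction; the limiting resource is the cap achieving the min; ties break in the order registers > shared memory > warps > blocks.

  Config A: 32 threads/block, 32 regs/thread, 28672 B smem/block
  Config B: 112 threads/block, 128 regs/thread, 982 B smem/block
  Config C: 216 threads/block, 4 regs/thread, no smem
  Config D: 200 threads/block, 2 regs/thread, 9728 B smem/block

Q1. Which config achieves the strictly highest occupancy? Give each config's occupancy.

occupancies: A 1/6, B 7/8, C 9/16, D 25/48

Answer: B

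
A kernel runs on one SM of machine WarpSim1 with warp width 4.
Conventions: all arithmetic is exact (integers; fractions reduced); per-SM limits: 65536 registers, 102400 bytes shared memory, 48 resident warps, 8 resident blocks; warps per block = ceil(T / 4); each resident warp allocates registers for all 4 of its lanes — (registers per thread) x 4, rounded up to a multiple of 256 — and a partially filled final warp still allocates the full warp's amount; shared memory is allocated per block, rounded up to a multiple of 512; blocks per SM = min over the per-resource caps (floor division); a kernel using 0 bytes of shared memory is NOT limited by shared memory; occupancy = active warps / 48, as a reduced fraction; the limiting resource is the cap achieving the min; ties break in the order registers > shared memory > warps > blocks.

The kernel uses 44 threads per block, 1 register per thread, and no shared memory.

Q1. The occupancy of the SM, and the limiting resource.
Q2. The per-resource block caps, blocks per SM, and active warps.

Answer: occupancy 11/12, limited by warps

registers: 23 blocks
shared memory: no limit (kernel uses none)
warps: 4 blocks
blocks: 8 blocks

Answer: 4 blocks, 44 active warps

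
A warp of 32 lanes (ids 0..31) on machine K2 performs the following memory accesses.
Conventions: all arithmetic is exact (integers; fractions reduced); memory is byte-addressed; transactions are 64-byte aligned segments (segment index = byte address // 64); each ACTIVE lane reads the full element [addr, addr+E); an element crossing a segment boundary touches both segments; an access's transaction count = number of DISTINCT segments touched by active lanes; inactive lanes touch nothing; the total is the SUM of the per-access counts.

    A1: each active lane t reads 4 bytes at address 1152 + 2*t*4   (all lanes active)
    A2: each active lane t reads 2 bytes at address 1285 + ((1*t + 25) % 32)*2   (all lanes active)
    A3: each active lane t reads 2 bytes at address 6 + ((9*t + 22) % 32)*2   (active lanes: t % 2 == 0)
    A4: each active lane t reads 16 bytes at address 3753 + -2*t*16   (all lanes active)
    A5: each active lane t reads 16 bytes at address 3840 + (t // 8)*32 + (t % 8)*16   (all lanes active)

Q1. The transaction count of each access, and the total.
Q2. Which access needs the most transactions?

A1: 4 transactions
A2: 2 transactions
A3: 2 transactions
A4: 16 transactions
A5: 4 transactions

Answer: 4,2,2,16,4; total 28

Answer: A4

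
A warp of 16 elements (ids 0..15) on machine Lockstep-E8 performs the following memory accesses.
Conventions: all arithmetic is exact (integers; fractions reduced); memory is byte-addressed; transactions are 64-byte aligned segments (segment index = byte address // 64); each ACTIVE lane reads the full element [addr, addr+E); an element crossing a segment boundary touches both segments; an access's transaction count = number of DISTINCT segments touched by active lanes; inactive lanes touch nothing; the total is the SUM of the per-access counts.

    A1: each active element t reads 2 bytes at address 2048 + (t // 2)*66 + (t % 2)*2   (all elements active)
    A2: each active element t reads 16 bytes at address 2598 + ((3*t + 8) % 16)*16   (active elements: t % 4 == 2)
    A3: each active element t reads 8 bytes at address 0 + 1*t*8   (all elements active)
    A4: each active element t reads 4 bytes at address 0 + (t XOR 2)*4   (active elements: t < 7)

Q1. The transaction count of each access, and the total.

A1: 8 transactions
A2: 4 transactions
A3: 2 transactions
A4: 1 transaction

Answer: 8,4,2,1; total 15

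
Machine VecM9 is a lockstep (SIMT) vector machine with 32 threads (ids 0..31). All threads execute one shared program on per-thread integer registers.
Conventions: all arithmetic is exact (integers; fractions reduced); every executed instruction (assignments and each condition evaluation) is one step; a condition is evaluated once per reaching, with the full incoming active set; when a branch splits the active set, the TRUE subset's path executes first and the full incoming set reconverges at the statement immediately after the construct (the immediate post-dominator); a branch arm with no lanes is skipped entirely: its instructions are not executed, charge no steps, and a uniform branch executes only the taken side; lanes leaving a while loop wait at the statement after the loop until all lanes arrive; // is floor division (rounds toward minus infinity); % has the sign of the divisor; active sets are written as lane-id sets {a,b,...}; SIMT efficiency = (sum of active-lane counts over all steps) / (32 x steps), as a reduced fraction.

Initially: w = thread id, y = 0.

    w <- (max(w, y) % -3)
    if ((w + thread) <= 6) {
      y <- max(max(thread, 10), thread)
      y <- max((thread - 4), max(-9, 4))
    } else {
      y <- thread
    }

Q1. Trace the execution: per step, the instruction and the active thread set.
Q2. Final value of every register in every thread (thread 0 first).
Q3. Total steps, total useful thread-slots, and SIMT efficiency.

step 0: w <- (max(w, y) % -3)        {0,1,2,3,4,5,6,7,8,9,10,11,12,13,14,15,16,17,18,19,20,21,22,23,24,25,26,27,28,29,30,31}
step 1: eval ((w + thread) <= 6)     {0,1,2,3,4,5,6,7,8,9,10,11,12,13,14,15,16,17,18,19,20,21,22,23,24,25,26,27,28,29,30,31}
step 2: y <- max(max(thread, 10), thread) {0,1,2,3,4,5,6,7}
step 3: y <- max((thread - 4), max(-9, 4)) {0,1,2,3,4,5,6,7}
step 4: y <- thread                  {8,9,10,11,12,13,14,15,16,17,18,19,20,21,22,23,24,25,26,27,28,29,30,31}

Answer: 5 steps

w: 0,-2,-1,0,-2,-1,0,-2,-1,0,-2,-1,0,-2,-1,0,-2,-1,0,-2,-1,0,-2,-1,0,-2,-1,0,-2,-1,0,-2
y: 4,4,4,4,4,4,4,4,8,9,10,11,12,13,14,15,16,17,18,19,20,21,22,23,24,25,26,27,28,29,30,31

steps = 5; useful = 104; efficiency = 104/160 = 13/20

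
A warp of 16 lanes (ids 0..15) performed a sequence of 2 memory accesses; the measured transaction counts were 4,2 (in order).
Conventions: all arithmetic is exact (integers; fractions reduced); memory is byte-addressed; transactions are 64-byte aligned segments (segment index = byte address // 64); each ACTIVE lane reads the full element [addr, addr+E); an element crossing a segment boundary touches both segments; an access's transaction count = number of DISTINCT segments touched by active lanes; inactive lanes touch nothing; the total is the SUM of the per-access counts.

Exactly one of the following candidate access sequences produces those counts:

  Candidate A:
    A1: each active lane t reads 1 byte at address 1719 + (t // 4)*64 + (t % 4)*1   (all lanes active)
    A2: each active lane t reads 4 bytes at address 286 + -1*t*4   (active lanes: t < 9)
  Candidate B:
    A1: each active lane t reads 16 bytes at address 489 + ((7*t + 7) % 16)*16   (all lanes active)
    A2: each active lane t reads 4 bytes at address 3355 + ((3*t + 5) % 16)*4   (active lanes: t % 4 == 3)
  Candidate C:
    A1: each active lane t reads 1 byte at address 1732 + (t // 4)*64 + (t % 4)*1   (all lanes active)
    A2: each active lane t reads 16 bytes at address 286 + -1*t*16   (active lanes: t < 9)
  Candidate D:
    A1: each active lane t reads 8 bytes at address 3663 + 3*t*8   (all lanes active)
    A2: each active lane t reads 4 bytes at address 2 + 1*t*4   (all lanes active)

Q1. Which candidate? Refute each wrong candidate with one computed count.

B: A1 gives 5 transactions, not 4
C: A2 gives 3 transactions, not 2
D: A1 gives 6 transactions, not 4
A: all counts match (4,2)

Answer: A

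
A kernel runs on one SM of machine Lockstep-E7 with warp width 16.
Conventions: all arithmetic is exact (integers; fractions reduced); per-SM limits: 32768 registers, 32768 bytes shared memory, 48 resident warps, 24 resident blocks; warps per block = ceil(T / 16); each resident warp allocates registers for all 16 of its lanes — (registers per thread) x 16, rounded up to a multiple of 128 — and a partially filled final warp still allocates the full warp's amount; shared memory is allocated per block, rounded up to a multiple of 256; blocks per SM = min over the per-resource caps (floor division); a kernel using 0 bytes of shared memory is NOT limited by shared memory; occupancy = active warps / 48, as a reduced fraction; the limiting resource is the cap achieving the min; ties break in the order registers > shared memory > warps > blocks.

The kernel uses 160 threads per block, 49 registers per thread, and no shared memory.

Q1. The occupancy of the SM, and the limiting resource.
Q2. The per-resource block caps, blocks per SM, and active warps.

Answer: occupancy 5/8, limited by registers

registers: 3 blocks
shared memory: no limit (kernel uses none)
warps: 4 blocks
blocks: 24 blocks

Answer: 3 blocks, 30 active warps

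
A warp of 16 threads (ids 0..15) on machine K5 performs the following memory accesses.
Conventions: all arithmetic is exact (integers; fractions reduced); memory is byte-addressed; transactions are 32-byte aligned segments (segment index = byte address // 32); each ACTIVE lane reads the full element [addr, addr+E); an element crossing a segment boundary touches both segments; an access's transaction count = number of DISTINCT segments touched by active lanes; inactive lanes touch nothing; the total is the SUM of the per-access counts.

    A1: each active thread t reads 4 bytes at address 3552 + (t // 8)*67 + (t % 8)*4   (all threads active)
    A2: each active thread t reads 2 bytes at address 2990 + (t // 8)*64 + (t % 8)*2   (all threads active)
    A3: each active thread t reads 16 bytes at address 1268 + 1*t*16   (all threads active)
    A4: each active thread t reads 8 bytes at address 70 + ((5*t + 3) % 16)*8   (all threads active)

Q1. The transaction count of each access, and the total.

A1: 3 transactions
A2: 2 transactions
A3: 9 transactions
A4: 5 transactions

Answer: 3,2,9,5; total 19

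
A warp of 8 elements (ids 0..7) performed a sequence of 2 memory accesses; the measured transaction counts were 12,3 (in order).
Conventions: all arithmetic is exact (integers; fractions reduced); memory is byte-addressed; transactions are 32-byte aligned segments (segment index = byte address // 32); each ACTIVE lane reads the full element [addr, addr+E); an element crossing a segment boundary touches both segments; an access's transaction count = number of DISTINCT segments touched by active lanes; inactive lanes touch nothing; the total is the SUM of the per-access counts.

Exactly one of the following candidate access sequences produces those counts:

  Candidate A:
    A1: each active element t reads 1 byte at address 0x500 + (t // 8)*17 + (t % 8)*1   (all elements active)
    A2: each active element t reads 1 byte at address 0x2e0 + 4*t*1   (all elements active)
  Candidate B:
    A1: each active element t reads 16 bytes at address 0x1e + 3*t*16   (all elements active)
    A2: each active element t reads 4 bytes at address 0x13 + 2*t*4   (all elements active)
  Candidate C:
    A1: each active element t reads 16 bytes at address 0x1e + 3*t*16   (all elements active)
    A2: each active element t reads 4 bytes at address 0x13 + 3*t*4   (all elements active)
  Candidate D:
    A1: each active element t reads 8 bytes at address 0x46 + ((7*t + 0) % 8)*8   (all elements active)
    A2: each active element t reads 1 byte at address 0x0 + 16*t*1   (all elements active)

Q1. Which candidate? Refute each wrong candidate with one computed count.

A: A1 gives 1 transaction, not 12
C: A2 gives 4 transactions, not 3
D: A1 gives 3 transactions, not 12
B: all counts match (12,3)

Answer: B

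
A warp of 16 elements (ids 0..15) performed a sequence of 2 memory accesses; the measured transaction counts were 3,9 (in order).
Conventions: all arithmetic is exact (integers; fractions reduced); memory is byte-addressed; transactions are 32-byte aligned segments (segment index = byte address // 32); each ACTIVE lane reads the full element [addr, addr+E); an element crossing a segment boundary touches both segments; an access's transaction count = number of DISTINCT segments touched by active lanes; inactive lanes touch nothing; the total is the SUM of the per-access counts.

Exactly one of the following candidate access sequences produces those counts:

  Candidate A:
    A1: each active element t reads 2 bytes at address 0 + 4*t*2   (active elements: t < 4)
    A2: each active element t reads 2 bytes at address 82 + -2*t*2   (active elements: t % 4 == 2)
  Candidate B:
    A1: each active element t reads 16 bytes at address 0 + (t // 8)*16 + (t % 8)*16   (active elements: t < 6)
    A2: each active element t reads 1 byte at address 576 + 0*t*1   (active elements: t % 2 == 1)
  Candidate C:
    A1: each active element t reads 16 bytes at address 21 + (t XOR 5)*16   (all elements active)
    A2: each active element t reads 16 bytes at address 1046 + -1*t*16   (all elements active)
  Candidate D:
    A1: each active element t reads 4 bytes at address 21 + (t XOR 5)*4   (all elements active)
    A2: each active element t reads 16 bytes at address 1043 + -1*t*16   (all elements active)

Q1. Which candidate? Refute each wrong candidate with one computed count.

A: A1 gives 1 transaction, not 3
B: A2 gives 1 transaction, not 9
C: A1 gives 9 transactions, not 3
D: all counts match (3,9)

Answer: D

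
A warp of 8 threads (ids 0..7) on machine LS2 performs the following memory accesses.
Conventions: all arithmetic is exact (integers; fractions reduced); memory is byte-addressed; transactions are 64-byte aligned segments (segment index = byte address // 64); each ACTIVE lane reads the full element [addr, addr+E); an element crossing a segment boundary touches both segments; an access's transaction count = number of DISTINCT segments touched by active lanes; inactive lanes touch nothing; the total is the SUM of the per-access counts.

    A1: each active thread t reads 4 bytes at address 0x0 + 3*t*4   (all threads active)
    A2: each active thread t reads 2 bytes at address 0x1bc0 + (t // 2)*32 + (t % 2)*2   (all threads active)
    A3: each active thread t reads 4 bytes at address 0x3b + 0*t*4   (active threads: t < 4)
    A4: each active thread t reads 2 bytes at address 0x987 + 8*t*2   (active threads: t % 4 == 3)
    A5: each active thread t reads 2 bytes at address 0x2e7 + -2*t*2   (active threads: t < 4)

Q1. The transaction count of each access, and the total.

A1: 2 transactions
A2: 2 transactions
A3: 1 transaction
A4: 2 transactions
A5: 1 transaction

Answer: 2,2,1,2,1; total 8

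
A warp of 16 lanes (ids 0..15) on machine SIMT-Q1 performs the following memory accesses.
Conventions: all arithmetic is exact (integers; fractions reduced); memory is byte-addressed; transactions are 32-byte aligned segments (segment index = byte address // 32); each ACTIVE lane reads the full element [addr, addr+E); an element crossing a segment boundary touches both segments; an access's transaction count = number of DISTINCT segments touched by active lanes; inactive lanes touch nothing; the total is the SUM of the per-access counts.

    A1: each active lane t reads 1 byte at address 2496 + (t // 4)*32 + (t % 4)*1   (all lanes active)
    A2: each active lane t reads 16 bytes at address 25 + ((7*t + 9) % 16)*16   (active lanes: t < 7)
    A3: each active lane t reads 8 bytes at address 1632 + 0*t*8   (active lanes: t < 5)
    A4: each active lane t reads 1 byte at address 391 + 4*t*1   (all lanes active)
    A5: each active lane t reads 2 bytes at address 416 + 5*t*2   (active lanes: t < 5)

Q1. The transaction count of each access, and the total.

A1: 4 transactions
A2: 9 transactions
A3: 1 transaction
A4: 3 transactions
A5: 2 transactions

Answer: 4,9,1,3,2; total 19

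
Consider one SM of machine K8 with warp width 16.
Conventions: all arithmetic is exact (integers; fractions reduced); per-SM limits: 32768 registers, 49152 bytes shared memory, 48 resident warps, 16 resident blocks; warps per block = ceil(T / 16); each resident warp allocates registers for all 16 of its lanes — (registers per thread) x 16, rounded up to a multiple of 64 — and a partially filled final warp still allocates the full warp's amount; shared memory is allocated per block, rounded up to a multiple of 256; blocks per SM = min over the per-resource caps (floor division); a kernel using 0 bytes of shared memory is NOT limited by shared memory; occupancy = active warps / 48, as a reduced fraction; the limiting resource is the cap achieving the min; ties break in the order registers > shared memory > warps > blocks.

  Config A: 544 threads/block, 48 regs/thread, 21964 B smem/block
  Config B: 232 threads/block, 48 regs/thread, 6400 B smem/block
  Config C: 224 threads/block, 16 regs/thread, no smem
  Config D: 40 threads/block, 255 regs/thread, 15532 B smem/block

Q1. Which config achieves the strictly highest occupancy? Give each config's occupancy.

occupancies: A 17/24, B 5/8, C 7/8, D 1/8

Answer: C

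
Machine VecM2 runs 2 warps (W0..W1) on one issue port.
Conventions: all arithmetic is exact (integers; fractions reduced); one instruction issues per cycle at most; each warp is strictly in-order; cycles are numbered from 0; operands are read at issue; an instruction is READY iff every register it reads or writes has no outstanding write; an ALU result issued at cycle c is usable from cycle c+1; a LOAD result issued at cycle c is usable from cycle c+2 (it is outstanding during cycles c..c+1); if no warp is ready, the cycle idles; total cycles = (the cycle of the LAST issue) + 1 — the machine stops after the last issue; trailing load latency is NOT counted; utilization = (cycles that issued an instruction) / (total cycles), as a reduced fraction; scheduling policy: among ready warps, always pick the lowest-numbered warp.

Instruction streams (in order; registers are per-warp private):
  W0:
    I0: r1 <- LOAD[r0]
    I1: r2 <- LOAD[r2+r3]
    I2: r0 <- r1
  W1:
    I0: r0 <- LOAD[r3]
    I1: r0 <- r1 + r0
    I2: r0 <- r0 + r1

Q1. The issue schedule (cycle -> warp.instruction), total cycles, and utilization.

cycle 0: W0.I0
cycle 1: W0.I1
cycle 2: W0.I2
cycle 3: W1.I0
cycle 4: idle
cycle 5: W1.I1
cycle 6: W1.I2

Answer: 7 cycles, utilization 6/7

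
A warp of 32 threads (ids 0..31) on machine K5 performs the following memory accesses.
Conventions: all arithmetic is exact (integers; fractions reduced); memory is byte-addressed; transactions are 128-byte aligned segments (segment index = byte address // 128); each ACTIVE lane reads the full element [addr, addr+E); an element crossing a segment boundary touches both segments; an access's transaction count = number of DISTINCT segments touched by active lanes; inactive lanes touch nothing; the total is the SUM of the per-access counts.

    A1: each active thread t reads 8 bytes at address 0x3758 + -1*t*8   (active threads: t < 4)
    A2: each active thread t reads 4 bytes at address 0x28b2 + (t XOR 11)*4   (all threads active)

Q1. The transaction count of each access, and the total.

A1: 1 transaction
A2: 2 transactions

Answer: 1,2; total 3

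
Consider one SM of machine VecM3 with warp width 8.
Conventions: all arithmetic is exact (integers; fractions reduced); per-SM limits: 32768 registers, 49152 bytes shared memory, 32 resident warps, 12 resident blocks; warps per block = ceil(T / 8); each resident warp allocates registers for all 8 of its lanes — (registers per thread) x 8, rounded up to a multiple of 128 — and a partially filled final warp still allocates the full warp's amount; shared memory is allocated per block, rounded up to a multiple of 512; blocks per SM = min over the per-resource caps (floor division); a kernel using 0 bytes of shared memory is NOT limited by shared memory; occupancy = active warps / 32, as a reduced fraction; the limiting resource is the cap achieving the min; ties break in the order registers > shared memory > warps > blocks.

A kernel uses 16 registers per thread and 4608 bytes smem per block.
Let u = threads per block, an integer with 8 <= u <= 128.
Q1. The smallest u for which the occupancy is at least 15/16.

Answer: u = 17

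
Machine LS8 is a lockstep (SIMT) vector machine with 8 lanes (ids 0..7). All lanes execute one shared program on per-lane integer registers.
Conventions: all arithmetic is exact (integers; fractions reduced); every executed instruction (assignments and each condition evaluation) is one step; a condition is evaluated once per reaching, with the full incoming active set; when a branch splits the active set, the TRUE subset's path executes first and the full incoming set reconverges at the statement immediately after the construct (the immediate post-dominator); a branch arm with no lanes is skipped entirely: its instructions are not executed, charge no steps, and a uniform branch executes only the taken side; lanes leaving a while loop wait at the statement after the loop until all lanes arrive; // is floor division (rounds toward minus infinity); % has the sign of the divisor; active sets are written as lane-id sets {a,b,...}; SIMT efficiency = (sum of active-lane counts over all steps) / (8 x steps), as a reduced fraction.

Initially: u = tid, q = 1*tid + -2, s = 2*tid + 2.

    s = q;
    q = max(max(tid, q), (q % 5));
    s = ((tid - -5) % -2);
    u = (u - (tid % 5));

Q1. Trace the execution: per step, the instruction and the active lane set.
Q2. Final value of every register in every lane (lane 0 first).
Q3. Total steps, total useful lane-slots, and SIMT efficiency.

step 0: s <- q                       {0,1,2,3,4,5,6,7}
step 1: q <- max(max(tid, q), (q % 5)) {0,1,2,3,4,5,6,7}
step 2: s <- ((tid - -5) % -2)       {0,1,2,3,4,5,6,7}
step 3: u <- (u - (tid % 5))         {0,1,2,3,4,5,6,7}

Answer: 4 steps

u: 0,0,0,0,0,5,5,5
q: 3,4,2,3,4,5,6,7
s: -1,0,-1,0,-1,0,-1,0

steps = 4; useful = 32; efficiency = 32/32 = 1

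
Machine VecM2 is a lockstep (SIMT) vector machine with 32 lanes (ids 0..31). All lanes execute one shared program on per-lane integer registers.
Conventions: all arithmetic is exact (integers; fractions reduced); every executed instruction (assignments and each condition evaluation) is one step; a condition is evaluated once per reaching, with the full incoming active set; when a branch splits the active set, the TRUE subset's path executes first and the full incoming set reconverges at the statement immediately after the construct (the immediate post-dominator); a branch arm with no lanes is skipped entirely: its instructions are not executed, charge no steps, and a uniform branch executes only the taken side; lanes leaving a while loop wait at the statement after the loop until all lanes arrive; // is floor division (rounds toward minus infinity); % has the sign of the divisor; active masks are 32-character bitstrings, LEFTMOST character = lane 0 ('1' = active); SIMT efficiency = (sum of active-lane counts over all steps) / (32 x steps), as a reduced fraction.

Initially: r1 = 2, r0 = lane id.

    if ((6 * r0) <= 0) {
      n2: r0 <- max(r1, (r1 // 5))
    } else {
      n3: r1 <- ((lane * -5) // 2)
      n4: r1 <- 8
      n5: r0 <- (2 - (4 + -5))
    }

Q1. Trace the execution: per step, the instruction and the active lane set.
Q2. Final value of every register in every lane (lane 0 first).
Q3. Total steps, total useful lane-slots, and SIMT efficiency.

step 0: eval ((6 * r0) <= 0)         11111111111111111111111111111111
step 1: r0 <- max(r1, (r1 // 5))     10000000000000000000000000000000
step 2: r1 <- ((lane * -5) // 2)     01111111111111111111111111111111
step 3: r1 <- 8                      01111111111111111111111111111111
step 4: r0 <- (2 - (4 + -5))         01111111111111111111111111111111

Answer: 5 steps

r1: 2,8,8,8,8,8,8,8,8,8,8,8,8,8,8,8,8,8,8,8,8,8,8,8,8,8,8,8,8,8,8,8
r0: 2,3,3,3,3,3,3,3,3,3,3,3,3,3,3,3,3,3,3,3,3,3,3,3,3,3,3,3,3,3,3,3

steps = 5; useful = 126; efficiency = 126/160 = 63/80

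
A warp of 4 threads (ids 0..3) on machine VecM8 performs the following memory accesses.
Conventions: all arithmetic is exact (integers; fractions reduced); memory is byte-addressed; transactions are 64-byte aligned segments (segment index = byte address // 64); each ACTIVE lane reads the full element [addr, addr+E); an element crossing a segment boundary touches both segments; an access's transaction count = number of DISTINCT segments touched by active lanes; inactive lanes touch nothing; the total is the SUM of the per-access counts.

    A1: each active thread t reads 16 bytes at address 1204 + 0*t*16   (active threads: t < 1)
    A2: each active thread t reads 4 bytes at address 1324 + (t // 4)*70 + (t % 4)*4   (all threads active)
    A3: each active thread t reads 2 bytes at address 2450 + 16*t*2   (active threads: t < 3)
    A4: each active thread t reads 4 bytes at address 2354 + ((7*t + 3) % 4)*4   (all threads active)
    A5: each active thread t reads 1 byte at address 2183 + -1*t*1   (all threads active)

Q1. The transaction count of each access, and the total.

A1: 2 transactions
A2: 1 transaction
A3: 2 transactions
A4: 2 transactions
A5: 1 transaction

Answer: 2,1,2,2,1; total 8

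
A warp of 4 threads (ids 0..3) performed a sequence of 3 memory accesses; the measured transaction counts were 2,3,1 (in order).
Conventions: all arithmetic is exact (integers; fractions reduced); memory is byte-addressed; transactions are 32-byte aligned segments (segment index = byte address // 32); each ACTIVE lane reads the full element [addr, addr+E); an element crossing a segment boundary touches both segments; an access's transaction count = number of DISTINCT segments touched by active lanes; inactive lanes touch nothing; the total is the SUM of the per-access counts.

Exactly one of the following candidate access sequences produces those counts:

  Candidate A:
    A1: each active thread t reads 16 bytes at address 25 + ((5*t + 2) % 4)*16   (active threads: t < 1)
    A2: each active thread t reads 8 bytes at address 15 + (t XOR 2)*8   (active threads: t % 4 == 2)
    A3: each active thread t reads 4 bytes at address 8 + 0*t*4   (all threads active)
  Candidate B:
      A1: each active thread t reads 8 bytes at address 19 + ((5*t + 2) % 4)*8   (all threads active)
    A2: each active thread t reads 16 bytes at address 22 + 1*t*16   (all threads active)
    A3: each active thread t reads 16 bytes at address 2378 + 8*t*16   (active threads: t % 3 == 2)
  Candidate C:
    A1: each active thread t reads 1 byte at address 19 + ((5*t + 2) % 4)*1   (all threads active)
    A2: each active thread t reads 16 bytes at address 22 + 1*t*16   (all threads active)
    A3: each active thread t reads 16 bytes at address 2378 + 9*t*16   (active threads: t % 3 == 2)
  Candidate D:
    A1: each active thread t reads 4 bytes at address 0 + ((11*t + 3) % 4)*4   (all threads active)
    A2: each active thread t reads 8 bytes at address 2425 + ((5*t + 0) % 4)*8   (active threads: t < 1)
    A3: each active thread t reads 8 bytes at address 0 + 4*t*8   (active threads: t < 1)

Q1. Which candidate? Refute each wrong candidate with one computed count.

A: A2 gives 1 transaction, not 3
C: A1 gives 1 transaction, not 2
D: A1 gives 1 transaction, not 2
B: all counts match (2,3,1)

Answer: B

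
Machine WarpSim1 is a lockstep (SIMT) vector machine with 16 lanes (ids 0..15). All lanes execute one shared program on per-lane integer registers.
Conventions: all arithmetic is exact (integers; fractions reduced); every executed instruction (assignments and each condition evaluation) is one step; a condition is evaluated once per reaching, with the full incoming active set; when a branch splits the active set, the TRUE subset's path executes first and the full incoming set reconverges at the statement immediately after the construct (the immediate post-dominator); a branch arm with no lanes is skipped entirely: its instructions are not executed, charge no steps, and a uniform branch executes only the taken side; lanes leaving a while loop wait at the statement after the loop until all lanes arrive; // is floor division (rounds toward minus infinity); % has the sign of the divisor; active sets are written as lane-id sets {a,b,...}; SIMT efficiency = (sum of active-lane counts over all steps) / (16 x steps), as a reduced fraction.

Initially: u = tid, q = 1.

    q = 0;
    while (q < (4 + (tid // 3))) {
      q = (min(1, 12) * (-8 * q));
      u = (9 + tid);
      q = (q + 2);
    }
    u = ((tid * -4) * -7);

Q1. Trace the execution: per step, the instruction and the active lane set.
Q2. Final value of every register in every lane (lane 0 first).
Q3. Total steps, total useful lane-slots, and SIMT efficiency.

step 0: q <- 0                       {0,1,2,3,4,5,6,7,8,9,10,11,12,13,14,15}
step 1: eval (q < (4 + (tid // 3)))  {0,1,2,3,4,5,6,7,8,9,10,11,12,13,14,15}
step 2: q <- (min(1, 12) * (-8 * q)) {0,1,2,3,4,5,6,7,8,9,10,11,12,13,14,15}
step 3: u <- (9 + tid)               {0,1,2,3,4,5,6,7,8,9,10,11,12,13,14,15}
step 4: q <- (q + 2)                 {0,1,2,3,4,5,6,7,8,9,10,11,12,13,14,15}
step 5: eval (q < (4 + (tid // 3)))  {0,1,2,3,4,5,6,7,8,9,10,11,12,13,14,15}
step 6: q <- (min(1, 12) * (-8 * q)) {0,1,2,3,4,5,6,7,8,9,10,11,12,13,14,15}
step 7: u <- (9 + tid)               {0,1,2,3,4,5,6,7,8,9,10,11,12,13,14,15}
step 8: q <- (q + 2)                 {0,1,2,3,4,5,6,7,8,9,10,11,12,13,14,15}
step 9: eval (q < (4 + (tid // 3)))  {0,1,2,3,4,5,6,7,8,9,10,11,12,13,14,15}
step 10: q <- (min(1, 12) * (-8 * q)) {0,1,2,3,4,5,6,7,8,9,10,11,12,13,14,15}
step 11: u <- (9 + tid)               {0,1,2,3,4,5,6,7,8,9,10,11,12,13,14,15}
step 12: q <- (q + 2)                 {0,1,2,3,4,5,6,7,8,9,10,11,12,13,14,15}
step 13: eval (q < (4 + (tid // 3)))  {0,1,2,3,4,5,6,7,8,9,10,11,12,13,14,15}
step 14: u <- ((tid * -4) * -7)       {0,1,2,3,4,5,6,7,8,9,10,11,12,13,14,15}

Answer: 15 steps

u: 0,28,56,84,112,140,168,196,224,252,280,308,336,364,392,420
q: 114,114,114,114,114,114,114,114,114,114,114,114,114,114,114,114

steps = 15; useful = 240; efficiency = 240/240 = 1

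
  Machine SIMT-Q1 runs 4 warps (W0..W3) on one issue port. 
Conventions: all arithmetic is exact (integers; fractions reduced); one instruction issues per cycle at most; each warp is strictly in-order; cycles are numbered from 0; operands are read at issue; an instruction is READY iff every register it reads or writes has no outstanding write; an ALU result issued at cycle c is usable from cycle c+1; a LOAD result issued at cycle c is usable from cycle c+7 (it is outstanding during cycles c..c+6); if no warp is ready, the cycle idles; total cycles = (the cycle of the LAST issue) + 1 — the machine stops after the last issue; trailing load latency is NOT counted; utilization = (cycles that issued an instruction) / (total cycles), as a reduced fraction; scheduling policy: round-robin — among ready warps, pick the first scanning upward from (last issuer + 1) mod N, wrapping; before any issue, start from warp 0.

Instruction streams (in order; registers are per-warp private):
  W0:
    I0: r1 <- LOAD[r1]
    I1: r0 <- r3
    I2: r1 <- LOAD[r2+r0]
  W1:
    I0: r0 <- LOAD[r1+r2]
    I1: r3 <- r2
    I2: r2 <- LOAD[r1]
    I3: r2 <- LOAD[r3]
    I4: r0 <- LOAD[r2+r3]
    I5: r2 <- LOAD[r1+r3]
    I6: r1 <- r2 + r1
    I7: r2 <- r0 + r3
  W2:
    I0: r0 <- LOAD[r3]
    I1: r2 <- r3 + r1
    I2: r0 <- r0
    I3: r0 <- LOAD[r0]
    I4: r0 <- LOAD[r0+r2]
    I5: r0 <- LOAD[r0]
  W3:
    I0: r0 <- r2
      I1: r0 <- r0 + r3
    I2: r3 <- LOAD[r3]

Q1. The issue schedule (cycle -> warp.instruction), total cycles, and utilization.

cycle 0: W0.I0
cycle 1: W1.I0
cycle 2: W2.I0
cycle 3: W3.I0
cycle 4: W0.I1
cycle 5: W1.I1
cycle 6: W2.I1
cycle 7: W3.I1
cycle 8: W0.I2
cycle 9: W1.I2
cycle 10: W2.I2
cycle 11: W3.I2
cycle 12: W2.I3
cycle 13: idle
cycle 14: idle
cycle 15: idle
cycle 16: W1.I3
cycle 17: idle
cycle 18: idle
cycle 19: W2.I4
cycle 20: idle
cycle 21: idle
cycle 22: idle
cycle 23: W1.I4
cycle 24: W1.I5
cycle 25: idle
cycle 26: W2.I5
cycle 27: idle
cycle 28: idle
cycle 29: idle
cycle 30: idle
cycle 31: W1.I6
cycle 32: W1.I7

Answer: 33 cycles, utilization 20/33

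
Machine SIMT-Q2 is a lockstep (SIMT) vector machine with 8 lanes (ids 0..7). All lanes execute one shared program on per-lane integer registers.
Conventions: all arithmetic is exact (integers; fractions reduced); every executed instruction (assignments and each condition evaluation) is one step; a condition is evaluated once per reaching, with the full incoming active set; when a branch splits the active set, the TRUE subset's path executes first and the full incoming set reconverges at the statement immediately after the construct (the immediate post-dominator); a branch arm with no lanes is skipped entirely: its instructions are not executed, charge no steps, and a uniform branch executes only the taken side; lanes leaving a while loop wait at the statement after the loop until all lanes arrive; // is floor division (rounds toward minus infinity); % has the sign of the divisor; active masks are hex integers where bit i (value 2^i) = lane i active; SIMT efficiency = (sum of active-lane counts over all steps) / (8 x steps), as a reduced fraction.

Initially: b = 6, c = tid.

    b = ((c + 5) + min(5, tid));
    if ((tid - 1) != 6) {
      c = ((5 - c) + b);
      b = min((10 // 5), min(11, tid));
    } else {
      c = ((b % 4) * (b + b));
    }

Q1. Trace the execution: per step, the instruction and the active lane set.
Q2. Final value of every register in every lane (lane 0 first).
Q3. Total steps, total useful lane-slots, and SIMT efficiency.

step 0: b <- ((c + 5) + min(5, tid)) 0xff
step 1: eval ((tid - 1) != 6)        0xff
step 2: c <- ((5 - c) + b)           0x7f
step 3: b <- min((10 // 5), min(11, tid)) 0x7f
step 4: c <- ((b % 4) * (b + b))     0x80

Answer: 5 steps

b: 0,1,2,2,2,2,2,17
c: 10,11,12,13,14,15,15,34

steps = 5; useful = 31; efficiency = 31/40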